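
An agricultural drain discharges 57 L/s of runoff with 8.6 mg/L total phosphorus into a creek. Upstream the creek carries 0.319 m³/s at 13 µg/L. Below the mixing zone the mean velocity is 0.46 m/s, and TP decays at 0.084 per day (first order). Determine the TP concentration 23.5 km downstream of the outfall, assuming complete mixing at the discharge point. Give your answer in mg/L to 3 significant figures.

57 L/s = 0.057 m³/s.
13 µg/L = 0.013 mg/L.
After complete mixing, C₀ = (0.057·8.6 + 0.319·0.013) / 0.376 = 1.315 mg/L.
Travel time t = 2.35e+04 m / 0.46 m/s = 5.109e+04 s = 0.5913 d.
C = 1.315·exp(−0.084·0.5913) = 1.315·0.9515 = 1.251 mg/L.

1.25 mg/L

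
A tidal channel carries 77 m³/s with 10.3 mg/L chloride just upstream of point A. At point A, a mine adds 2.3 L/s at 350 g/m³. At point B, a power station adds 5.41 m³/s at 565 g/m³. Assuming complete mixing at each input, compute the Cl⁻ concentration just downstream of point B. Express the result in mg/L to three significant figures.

2.3 L/s = 0.0023 m³/s.
After input A: C = (77·10.3 + 0.0023·350) / 77 = 10.31 mg/L.
After input B: C = (77·10.31 + 5.41·565) / 82.41 = 46.72 mg/L.

46.7 mg/L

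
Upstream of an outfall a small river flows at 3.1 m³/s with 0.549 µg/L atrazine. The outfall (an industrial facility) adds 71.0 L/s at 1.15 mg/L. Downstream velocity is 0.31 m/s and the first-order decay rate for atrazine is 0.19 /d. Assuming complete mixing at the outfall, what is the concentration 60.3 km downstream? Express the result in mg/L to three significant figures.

0.0171 mg/L

71.0 L/s = 0.071 m³/s.
0.549 µg/L = 0.000549 mg/L.
After complete mixing, C₀ = (0.071·1.15 + 3.1·0.000549) / 3.171 = 0.02629 mg/L.
Travel time t = 6.03e+04 m / 0.31 m/s = 1.945e+05 s = 2.251 d.
C = 0.02629·exp(−0.19·2.251) = 0.02629·0.652 = 0.01714 mg/L.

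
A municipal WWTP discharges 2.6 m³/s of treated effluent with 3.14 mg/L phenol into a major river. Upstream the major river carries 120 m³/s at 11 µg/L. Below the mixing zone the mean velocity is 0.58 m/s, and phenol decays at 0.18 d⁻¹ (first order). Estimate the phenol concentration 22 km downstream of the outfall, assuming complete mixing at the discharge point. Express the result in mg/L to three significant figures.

0.0715 mg/L

11 µg/L = 0.011 mg/L.
After complete mixing, C₀ = (2.6·3.14 + 120·0.011) / 122.6 = 0.07736 mg/L.
Travel time t = 2.2e+04 m / 0.58 m/s = 3.793e+04 s = 0.439 d.
C = 0.07736·exp(−0.18·0.439) = 0.07736·0.924 = 0.07148 mg/L.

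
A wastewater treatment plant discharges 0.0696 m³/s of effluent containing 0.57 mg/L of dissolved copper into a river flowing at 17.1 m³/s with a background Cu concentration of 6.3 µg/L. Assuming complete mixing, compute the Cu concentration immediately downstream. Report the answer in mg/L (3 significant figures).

6.3 µg/L = 0.0063 mg/L.
Flow-weighted mixing gives C = (0.0696·0.57 + 17.1·0.0063) / (0.0696 + 17.1) = 0.1474/17.17 = 0.008585 mg/L.

0.00859 mg/L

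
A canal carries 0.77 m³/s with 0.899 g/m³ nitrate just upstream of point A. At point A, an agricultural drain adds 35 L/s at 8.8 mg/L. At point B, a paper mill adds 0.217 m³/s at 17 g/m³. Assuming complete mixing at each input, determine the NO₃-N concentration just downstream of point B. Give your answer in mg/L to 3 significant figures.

4.59 mg/L

35 L/s = 0.035 m³/s.
After input A: C = (0.77·0.899 + 0.035·8.8) / 0.805 = 1.243 mg/L.
After input B: C = (0.805·1.243 + 0.217·17) / 1.022 = 4.588 mg/L.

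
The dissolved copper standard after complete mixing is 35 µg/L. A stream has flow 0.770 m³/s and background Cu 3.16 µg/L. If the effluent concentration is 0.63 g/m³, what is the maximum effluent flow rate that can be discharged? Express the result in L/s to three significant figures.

3.16 µg/L = 0.00316 mg/L.
35 µg/L = 0.035 mg/L.
Mass balance at complete mixing: C_std·(Q_w + Q_r) = Q_w·C_e + Q_r·C_b.
Rearranging, Q_w = Q_r·(C_std − C_b)/(C_e − C_std) = 0.770·(0.035 − 0.00316) / (0.63 − 0.035) = 0.0412 m³/s.
= 41.2 L/s.

41.2 L/s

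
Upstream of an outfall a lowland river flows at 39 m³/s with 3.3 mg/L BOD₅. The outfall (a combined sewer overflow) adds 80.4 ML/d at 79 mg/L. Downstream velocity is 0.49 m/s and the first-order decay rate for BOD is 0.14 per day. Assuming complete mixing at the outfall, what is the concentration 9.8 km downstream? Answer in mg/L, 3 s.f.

80.4 ML/d = 0.9306 m³/s.
After complete mixing, C₀ = (0.9306·79 + 39·3.3) / 39.93 = 5.064 mg/L.
Travel time t = 9800 m / 0.49 m/s = 2e+04 s = 0.2315 d.
C = 5.064·exp(−0.14·0.2315) = 5.064·0.9681 = 4.903 mg/L.

4.90 mg/L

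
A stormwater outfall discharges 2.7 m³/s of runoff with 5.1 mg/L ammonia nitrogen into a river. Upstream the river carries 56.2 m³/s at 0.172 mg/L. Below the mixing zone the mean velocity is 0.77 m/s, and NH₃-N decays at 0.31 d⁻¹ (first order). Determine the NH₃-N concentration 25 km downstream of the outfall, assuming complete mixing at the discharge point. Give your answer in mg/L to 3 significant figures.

After complete mixing, C₀ = (2.7·5.1 + 56.2·0.172) / 58.9 = 0.3979 mg/L.
Travel time t = 2.5e+04 m / 0.77 m/s = 3.247e+04 s = 0.3758 d.
C = 0.3979·exp(−0.31·0.3758) = 0.3979·0.89 = 0.3541 mg/L.

0.354 mg/L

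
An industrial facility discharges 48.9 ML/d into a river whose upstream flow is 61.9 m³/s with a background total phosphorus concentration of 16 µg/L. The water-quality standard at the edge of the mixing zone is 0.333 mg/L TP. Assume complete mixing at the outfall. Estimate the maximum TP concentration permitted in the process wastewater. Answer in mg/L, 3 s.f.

48.9 ML/d = 0.566 m³/s.
16 µg/L = 0.016 mg/L.
Mass balance: 0.333·62.47 = 0.566·Cₑ + 61.9·0.016.
Cₑ = (20.8 − 0.9904) / 0.566 = 35 mg/L.

35.0 mg/L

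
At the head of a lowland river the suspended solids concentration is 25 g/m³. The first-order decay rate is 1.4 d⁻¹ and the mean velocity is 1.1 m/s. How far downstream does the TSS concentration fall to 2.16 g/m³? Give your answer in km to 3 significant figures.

From C = C₀·e^(−kt), t = ln(C₀/C)/k = ln(25/2.16)/1.4 = 2.449/1.4 = 1.749 d.
Distance = v·t = 1.1 m/s × 1.511e+05 s = 1.662e+05 m = 166.2 km.

166 km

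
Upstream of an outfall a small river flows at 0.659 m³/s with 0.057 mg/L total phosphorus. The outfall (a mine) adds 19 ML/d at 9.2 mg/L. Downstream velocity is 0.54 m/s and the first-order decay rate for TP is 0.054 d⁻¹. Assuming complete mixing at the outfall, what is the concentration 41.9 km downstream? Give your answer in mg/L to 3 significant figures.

2.23 mg/L

19 ML/d = 0.2199 m³/s.
After complete mixing, C₀ = (0.2199·9.2 + 0.659·0.057) / 0.8789 = 2.345 mg/L.
Travel time t = 4.19e+04 m / 0.54 m/s = 7.759e+04 s = 0.8981 d.
C = 2.345·exp(−0.054·0.8981) = 2.345·0.9527 = 2.234 mg/L.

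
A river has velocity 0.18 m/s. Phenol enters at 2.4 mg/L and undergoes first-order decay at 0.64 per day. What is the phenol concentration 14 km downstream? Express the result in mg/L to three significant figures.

1.35 mg/L

Travel time t = 14 km / 0.18 m/s = 1.4e+04/0.18 = 7.778e+04 s = 0.9002 d.
First-order decay: C = 2.4·exp(−0.64·0.9002) = 2.4·0.5621 = 1.349 mg/L.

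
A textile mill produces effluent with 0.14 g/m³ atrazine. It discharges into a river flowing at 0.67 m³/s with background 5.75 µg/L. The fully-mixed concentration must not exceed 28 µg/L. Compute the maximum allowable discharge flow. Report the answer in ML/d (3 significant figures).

11.5 ML/d

5.75 µg/L = 0.00575 mg/L.
28 µg/L = 0.028 mg/L.
Mass balance at complete mixing: C_std·(Q_w + Q_r) = Q_w·C_e + Q_r·C_b.
Rearranging, Q_w = Q_r·(C_std − C_b)/(C_e − C_std) = 0.67·(0.028 − 0.00575) / (0.14 − 0.028) = 0.1331 m³/s.
= 11.5 ML/d.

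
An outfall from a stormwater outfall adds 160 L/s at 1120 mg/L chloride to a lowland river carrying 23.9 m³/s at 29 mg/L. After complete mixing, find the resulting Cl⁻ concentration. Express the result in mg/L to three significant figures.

36.3 mg/L

160 L/s = 0.16 m³/s.
Conservation of mass across the mixing zone: C = (0.16·1120 + 23.9·29) / (0.16 + 23.9) = 872.3/24.06 = 36.26 mg/L.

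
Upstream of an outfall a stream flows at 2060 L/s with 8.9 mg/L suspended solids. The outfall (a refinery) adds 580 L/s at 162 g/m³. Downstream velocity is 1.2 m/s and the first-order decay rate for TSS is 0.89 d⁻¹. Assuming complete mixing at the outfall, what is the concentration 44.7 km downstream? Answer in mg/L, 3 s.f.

29.0 mg/L

580 L/s = 0.58 m³/s.
2060 L/s = 2.06 m³/s.
After complete mixing, C₀ = (0.58·162 + 2.06·8.9) / 2.64 = 42.54 mg/L.
Travel time t = 4.47e+04 m / 1.2 m/s = 3.725e+04 s = 0.4311 d.
C = 42.54·exp(−0.89·0.4311) = 42.54·0.6813 = 28.98 mg/L.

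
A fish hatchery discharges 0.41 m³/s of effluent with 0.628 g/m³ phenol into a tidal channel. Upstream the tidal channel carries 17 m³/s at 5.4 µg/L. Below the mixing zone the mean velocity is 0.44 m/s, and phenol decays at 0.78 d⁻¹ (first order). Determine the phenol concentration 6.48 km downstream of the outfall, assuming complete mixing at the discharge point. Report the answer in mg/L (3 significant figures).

0.0176 mg/L

5.4 µg/L = 0.0054 mg/L.
After complete mixing, C₀ = (0.41·0.628 + 17·0.0054) / 17.41 = 0.02006 mg/L.
Travel time t = 6480 m / 0.44 m/s = 1.473e+04 s = 0.1705 d.
C = 0.02006·exp(−0.78·0.1705) = 0.02006·0.8755 = 0.01756 mg/L.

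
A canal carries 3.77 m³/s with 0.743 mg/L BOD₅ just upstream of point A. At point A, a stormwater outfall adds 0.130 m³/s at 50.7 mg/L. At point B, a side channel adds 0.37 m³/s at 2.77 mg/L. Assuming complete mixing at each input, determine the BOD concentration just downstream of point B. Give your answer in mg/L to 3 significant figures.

2.44 mg/L

After input A: C = (3.77·0.743 + 0.13·50.7) / 3.9 = 2.408 mg/L.
After input B: C = (3.9·2.408 + 0.37·2.77) / 4.27 = 2.44 mg/L.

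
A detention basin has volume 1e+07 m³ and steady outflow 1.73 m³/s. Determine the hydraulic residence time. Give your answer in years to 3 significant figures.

Q = 1.73 m³/s × 3.156e+07 s/yr = 5.459e+07 m³/yr.
Hydraulic residence time τ = V/Q = 1e+07/5.459e+07 = 0.1832 yr.

0.183 yr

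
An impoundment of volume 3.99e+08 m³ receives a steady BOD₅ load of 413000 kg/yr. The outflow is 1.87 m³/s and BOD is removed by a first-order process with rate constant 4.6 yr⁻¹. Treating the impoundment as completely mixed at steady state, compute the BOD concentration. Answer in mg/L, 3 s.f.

Outflow Q = 1.87 m³/s × 3.156e+07 s/yr = 5.901e+07 m³/yr.
Steady-state CSTR mass balance: W = Q·C + k·V·C, so C = W/(Q + kV).
Q + kV = 5.901e+07 + 4.6·3.99e+08 = 1.894e+09 m³/yr.
C = 413000/1.894e+09 = 0.000218 kg/m³ = 0.218 mg/L.

0.218 mg/L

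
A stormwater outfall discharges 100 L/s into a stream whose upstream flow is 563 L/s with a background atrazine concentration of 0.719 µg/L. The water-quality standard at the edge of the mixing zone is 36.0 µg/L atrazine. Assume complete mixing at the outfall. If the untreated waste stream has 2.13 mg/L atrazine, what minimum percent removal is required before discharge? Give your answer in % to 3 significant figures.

89.0 %

100 L/s = 0.1 m³/s.
563 L/s = 0.563 m³/s.
0.719 µg/L = 0.000719 mg/L.
36.0 µg/L = 0.036 mg/L.
Mass balance: 0.036·0.663 = 0.1·Cₑ + 0.563·0.000719.
Cₑ = (0.02387 − 0.0004048) / 0.1 = 0.2346 mg/L.
Required removal = 1 − 0.2346/2.13 = 88.98 %.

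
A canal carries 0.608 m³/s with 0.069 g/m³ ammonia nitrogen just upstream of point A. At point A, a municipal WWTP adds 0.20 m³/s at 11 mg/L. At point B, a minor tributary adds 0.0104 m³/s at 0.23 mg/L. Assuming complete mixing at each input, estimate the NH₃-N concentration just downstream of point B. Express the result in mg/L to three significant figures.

2.74 mg/L

After input A: C = (0.608·0.069 + 0.2·11) / 0.808 = 2.775 mg/L.
After input B: C = (0.808·2.775 + 0.0104·0.23) / 0.8184 = 2.742 mg/L.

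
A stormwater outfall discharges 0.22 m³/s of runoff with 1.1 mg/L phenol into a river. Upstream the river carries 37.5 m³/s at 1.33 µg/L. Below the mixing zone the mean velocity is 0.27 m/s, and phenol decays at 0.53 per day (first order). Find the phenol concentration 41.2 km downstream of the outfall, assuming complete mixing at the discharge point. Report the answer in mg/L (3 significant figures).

0.00303 mg/L

1.33 µg/L = 0.00133 mg/L.
After complete mixing, C₀ = (0.22·1.1 + 37.5·0.00133) / 37.72 = 0.007738 mg/L.
Travel time t = 4.12e+04 m / 0.27 m/s = 1.526e+05 s = 1.766 d.
C = 0.007738·exp(−0.53·1.766) = 0.007738·0.3922 = 0.003035 mg/L.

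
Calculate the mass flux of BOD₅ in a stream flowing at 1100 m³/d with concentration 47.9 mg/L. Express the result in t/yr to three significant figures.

1100 m³/d = 0.01273 m³/s.
Mass flux = Q·C = 0.01273 m³/s × 47.9 g/m³ = 0.6098 g/s.
= 0.6098 g/s × 31.56 = 19.25 t/yr.

19.2 t/yr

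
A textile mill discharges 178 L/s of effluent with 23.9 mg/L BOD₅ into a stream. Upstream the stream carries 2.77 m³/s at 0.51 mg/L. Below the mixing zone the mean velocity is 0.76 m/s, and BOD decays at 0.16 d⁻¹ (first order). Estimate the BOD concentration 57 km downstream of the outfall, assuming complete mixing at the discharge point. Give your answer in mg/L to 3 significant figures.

178 L/s = 0.178 m³/s.
After complete mixing, C₀ = (0.178·23.9 + 2.77·0.51) / 2.948 = 1.922 mg/L.
Travel time t = 5.7e+04 m / 0.76 m/s = 7.5e+04 s = 0.8681 d.
C = 1.922·exp(−0.16·0.8681) = 1.922·0.8703 = 1.673 mg/L.

1.67 mg/L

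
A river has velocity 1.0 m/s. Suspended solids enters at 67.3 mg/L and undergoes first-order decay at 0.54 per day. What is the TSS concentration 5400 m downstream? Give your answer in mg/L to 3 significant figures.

Travel time t = 5400 m / 1.0 m/s = 5400/1.0 = 5400 s = 0.0625 d.
First-order decay: C = 67.3·exp(−0.54·0.0625) = 67.3·0.9668 = 65.07 mg/L.

65.1 mg/L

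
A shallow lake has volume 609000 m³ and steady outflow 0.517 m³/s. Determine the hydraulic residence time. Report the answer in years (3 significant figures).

Q = 0.517 m³/s × 3.156e+07 s/yr = 1.632e+07 m³/yr.
Hydraulic residence time τ = V/Q = 609000/1.632e+07 = 0.03733 yr.

0.0373 yr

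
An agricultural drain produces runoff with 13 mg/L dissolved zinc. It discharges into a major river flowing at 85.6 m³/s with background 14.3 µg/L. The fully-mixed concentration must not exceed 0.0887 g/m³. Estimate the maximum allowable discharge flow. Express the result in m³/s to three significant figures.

0.493 m³/s

14.3 µg/L = 0.0143 mg/L.
Mass balance at complete mixing: C_std·(Q_w + Q_r) = Q_w·C_e + Q_r·C_b.
Rearranging, Q_w = Q_r·(C_std − C_b)/(C_e − C_std) = 85.6·(0.0887 − 0.0143) / (13 − 0.0887) = 0.4933 m³/s.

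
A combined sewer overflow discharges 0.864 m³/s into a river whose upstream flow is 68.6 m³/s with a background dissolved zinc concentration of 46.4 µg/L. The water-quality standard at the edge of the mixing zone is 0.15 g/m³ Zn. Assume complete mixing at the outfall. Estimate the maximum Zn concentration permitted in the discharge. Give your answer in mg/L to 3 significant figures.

46.4 µg/L = 0.0464 mg/L.
Mass balance: 0.15·69.46 = 0.864·Cₑ + 68.6·0.0464.
Cₑ = (10.42 − 3.183) / 0.864 = 8.376 mg/L.

8.38 mg/L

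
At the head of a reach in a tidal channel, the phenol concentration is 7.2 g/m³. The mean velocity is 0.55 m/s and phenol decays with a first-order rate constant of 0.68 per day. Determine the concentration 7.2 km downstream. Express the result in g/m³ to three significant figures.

6.50 g/m³

Travel time t = 7.2 km / 0.55 m/s = 7200/0.55 = 1.309e+04 s = 0.1515 d.
First-order decay: C = 7.2·exp(−0.68·0.1515) = 7.2·0.9021 = 6.495 g/m³.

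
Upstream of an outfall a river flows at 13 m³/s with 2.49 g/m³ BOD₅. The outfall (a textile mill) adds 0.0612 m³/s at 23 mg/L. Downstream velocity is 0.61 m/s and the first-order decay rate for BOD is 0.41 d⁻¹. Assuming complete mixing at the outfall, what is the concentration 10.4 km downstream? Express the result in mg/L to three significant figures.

2.39 mg/L

After complete mixing, C₀ = (0.0612·23 + 13·2.49) / 13.06 = 2.586 mg/L.
Travel time t = 1.04e+04 m / 0.61 m/s = 1.705e+04 s = 0.1973 d.
C = 2.586·exp(−0.41·0.1973) = 2.586·0.9223 = 2.385 mg/L.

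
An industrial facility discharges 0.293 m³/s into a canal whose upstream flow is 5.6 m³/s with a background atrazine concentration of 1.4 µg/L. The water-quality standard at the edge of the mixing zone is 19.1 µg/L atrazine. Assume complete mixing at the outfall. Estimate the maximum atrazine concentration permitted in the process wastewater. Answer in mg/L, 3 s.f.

0.357 mg/L

1.4 µg/L = 0.0014 mg/L.
19.1 µg/L = 0.0191 mg/L.
Mass balance: 0.0191·5.893 = 0.293·Cₑ + 5.6·0.0014.
Cₑ = (0.1126 − 0.00784) / 0.293 = 0.3574 mg/L.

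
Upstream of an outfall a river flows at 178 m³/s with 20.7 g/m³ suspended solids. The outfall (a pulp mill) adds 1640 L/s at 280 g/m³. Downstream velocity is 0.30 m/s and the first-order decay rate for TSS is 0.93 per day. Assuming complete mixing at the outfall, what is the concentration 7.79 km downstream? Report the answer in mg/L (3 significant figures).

17.4 mg/L

1640 L/s = 1.64 m³/s.
After complete mixing, C₀ = (1.64·280 + 178·20.7) / 179.6 = 23.07 mg/L.
Travel time t = 7790 m / 0.30 m/s = 2.597e+04 s = 0.3005 d.
C = 23.07·exp(−0.93·0.3005) = 23.07·0.7562 = 17.44 mg/L.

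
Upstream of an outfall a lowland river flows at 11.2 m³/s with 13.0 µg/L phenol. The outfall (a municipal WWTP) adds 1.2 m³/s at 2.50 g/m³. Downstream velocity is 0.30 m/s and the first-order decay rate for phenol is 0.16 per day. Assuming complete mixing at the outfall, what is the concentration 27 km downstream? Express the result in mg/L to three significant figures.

13.0 µg/L = 0.013 mg/L.
After complete mixing, C₀ = (1.2·2.5 + 11.2·0.013) / 12.4 = 0.2537 mg/L.
Travel time t = 2.7e+04 m / 0.30 m/s = 9e+04 s = 1.042 d.
C = 0.2537·exp(−0.16·1.042) = 0.2537·0.8465 = 0.2147 mg/L.

0.215 mg/L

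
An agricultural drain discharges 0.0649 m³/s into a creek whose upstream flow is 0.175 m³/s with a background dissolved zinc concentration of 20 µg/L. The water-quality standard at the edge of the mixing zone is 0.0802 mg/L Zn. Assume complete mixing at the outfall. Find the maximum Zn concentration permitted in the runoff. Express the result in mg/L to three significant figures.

20 µg/L = 0.02 mg/L.
Mass balance: 0.0802·0.2399 = 0.0649·Cₑ + 0.175·0.02.
Cₑ = (0.01924 − 0.0035) / 0.0649 = 0.2425 mg/L.

0.243 mg/L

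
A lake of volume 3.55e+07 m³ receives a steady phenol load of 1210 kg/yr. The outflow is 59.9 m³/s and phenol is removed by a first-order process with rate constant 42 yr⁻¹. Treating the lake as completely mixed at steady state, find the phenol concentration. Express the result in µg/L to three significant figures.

Outflow Q = 59.9 m³/s × 3.156e+07 s/yr = 1.89e+09 m³/yr.
Steady-state CSTR mass balance: W = Q·C + k·V·C, so C = W/(Q + kV).
Q + kV = 1.89e+09 + 42·3.55e+07 = 3.381e+09 m³/yr.
C = 1210/3.381e+09 = 3.579e-07 kg/m³ = 0.0003579 mg/L = 0.3579 µg/L.

0.358 µg/L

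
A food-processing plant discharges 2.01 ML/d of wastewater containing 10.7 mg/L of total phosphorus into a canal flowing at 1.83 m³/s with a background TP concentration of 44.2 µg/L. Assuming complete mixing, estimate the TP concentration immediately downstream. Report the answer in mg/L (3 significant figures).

2.01 ML/d = 0.02326 m³/s.
44.2 µg/L = 0.0442 mg/L.
Conservation of mass across the mixing zone: C = (0.02326·10.7 + 1.83·0.0442) / (0.02326 + 1.83) = 0.3298/1.853 = 0.178 mg/L.

0.178 mg/L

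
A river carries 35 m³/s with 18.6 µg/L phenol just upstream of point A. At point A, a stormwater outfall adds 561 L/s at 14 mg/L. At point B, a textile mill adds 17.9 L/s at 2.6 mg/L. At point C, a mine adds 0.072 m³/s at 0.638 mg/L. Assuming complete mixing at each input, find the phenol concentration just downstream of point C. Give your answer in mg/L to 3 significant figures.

0.241 mg/L

18.6 µg/L = 0.0186 mg/L.
561 L/s = 0.561 m³/s.
After input A: C = (35·0.0186 + 0.561·14) / 35.56 = 0.2392 mg/L.
17.9 L/s = 0.0179 m³/s.
After input B: C = (35.56·0.2392 + 0.0179·2.6) / 35.58 = 0.2404 mg/L.
After input C: C = (35.58·0.2404 + 0.072·0.638) / 35.65 = 0.2412 mg/L.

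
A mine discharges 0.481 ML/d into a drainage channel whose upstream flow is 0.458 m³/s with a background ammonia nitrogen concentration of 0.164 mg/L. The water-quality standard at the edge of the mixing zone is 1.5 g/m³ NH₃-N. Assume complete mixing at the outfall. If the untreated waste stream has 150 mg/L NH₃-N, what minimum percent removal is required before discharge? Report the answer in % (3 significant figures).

0.481 ML/d = 0.005567 m³/s.
Mass balance: 1.5·0.4636 = 0.005567·Cₑ + 0.458·0.164.
Cₑ = (0.6954 − 0.07511) / 0.005567 = 111.4 mg/L.
Required removal = 1 − 111.4/150 = 25.73 %.

25.7 %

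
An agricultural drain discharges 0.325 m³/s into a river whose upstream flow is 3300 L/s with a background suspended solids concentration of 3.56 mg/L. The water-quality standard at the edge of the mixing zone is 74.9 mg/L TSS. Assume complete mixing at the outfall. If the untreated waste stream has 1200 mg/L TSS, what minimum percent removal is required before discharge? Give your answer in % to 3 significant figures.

33.4 %

3300 L/s = 3.3 m³/s.
Mass balance: 74.9·3.625 = 0.325·Cₑ + 3.3·3.56.
Cₑ = (271.5 − 11.75) / 0.325 = 799.3 mg/L.
Required removal = 1 − 799.3/1200 = 33.39 %.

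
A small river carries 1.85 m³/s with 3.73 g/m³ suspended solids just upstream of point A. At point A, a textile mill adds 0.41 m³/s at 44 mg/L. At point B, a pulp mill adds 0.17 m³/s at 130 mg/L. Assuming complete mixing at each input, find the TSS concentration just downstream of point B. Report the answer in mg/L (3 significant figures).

After input A: C = (1.85·3.73 + 0.41·44) / 2.26 = 11.04 mg/L.
After input B: C = (2.26·11.04 + 0.17·130) / 2.43 = 19.36 mg/L.

19.4 mg/L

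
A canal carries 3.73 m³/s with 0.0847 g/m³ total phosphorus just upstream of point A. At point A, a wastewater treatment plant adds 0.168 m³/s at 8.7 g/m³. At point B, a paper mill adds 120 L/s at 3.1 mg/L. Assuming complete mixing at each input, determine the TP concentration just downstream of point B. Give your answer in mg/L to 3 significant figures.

0.535 mg/L

After input A: C = (3.73·0.0847 + 0.168·8.7) / 3.898 = 0.456 mg/L.
120 L/s = 0.12 m³/s.
After input B: C = (3.898·0.456 + 0.12·3.1) / 4.018 = 0.535 mg/L.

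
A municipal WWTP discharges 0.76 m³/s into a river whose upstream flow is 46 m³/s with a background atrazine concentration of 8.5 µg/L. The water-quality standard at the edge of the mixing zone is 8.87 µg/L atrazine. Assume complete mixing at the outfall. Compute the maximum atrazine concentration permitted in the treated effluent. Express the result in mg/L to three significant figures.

0.0313 mg/L

8.5 µg/L = 0.0085 mg/L.
8.87 µg/L = 0.00887 mg/L.
Mass balance: 0.00887·46.76 = 0.76·Cₑ + 46·0.0085.
Cₑ = (0.4148 − 0.391) / 0.76 = 0.03126 mg/L.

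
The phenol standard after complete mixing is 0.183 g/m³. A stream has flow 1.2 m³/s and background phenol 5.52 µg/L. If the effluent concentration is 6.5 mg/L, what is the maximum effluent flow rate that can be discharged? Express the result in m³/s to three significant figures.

0.0337 m³/s

5.52 µg/L = 0.00552 mg/L.
Mass balance at complete mixing: C_std·(Q_w + Q_r) = Q_w·C_e + Q_r·C_b.
Rearranging, Q_w = Q_r·(C_std − C_b)/(C_e − C_std) = 1.2·(0.183 − 0.00552) / (6.5 − 0.183) = 0.03371 m³/s.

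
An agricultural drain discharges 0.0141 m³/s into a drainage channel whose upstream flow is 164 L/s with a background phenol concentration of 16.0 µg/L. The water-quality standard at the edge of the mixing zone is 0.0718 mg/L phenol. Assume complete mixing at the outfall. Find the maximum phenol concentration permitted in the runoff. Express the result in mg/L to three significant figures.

0.721 mg/L

164 L/s = 0.164 m³/s.
16.0 µg/L = 0.016 mg/L.
Mass balance: 0.0718·0.1781 = 0.0141·Cₑ + 0.164·0.016.
Cₑ = (0.01279 − 0.002624) / 0.0141 = 0.7208 mg/L.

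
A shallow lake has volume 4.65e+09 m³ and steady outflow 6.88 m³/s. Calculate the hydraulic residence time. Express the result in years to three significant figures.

21.4 yr

Q = 6.88 m³/s × 3.156e+07 s/yr = 2.171e+08 m³/yr.
Hydraulic residence time τ = V/Q = 4.65e+09/2.171e+08 = 21.42 yr.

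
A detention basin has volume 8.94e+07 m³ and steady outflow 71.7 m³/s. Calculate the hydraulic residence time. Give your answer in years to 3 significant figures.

Q = 71.7 m³/s × 3.156e+07 s/yr = 2.263e+09 m³/yr.
Hydraulic residence time τ = V/Q = 8.94e+07/2.263e+09 = 0.03951 yr.

0.0395 yr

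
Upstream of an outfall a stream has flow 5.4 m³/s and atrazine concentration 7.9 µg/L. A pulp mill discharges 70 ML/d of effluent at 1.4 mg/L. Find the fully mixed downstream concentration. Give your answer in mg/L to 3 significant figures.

70 ML/d = 0.8102 m³/s.
7.9 µg/L = 0.0079 mg/L.
Flow-weighted mixing gives C = (0.8102·1.4 + 5.4·0.0079) / (0.8102 + 5.4) = 1.177/6.21 = 0.1895 mg/L.

0.190 mg/L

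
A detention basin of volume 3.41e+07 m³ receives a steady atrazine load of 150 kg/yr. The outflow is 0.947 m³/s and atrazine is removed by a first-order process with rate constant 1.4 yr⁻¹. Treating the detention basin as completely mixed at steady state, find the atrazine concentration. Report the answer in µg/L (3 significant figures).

Outflow Q = 0.947 m³/s × 3.156e+07 s/yr = 2.989e+07 m³/yr.
Steady-state CSTR mass balance: W = Q·C + k·V·C, so C = W/(Q + kV).
Q + kV = 2.989e+07 + 1.4·3.41e+07 = 7.763e+07 m³/yr.
C = 150/7.763e+07 = 1.932e-06 kg/m³ = 0.001932 mg/L = 1.932 µg/L.

1.93 µg/L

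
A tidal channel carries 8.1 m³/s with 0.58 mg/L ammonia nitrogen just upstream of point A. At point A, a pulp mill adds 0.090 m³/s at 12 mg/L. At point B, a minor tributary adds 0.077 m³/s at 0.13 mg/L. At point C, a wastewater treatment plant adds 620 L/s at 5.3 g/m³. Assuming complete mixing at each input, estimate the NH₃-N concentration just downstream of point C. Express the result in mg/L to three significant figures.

After input A: C = (8.1·0.58 + 0.09·12) / 8.19 = 0.7055 mg/L.
After input B: C = (8.19·0.7055 + 0.077·0.13) / 8.267 = 0.7001 mg/L.
620 L/s = 0.62 m³/s.
After input C: C = (8.267·0.7001 + 0.62·5.3) / 8.887 = 1.021 mg/L.

1.02 mg/L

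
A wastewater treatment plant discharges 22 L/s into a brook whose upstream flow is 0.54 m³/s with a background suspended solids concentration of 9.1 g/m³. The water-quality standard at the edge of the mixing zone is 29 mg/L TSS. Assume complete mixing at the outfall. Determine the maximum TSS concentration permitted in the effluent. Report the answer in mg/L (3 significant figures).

517 mg/L

22 L/s = 0.022 m³/s.
Mass balance: 29·0.562 = 0.022·Cₑ + 0.54·9.1.
Cₑ = (16.3 − 4.914) / 0.022 = 517.5 mg/L.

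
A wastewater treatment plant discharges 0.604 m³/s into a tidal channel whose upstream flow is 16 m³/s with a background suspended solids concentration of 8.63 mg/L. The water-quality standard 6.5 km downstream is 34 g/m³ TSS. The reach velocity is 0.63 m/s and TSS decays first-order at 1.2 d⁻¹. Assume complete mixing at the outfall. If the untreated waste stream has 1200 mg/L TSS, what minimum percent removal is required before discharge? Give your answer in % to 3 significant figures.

29.2 %

Travel time to the compliance point: t = 6500/0.63 = 1.032e+04 s = 0.1194 d; decay factor exp(−1.2·0.1194) = 0.8665.
So the concentration just after mixing may be at most 34/0.8665 = 39.24 mg/L.
Mass balance: 39.24·16.6 = 0.604·Cₑ + 16·8.63.
Cₑ = (651.5 − 138.1) / 0.604 = 850.1 mg/L.
Required removal = 1 − 850.1/1200 = 29.16 %.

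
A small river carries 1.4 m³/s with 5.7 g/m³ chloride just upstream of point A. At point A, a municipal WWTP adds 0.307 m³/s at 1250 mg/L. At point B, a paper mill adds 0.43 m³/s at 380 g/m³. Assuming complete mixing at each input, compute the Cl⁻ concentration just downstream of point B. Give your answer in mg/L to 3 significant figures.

After input A: C = (1.4·5.7 + 0.307·1250) / 1.707 = 229.5 mg/L.
After input B: C = (1.707·229.5 + 0.43·380) / 2.137 = 259.8 mg/L.

260 mg/L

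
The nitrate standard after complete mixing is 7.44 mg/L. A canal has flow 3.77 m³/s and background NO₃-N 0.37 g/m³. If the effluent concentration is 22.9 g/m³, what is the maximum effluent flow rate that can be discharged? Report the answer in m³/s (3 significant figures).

Mass balance at complete mixing: C_std·(Q_w + Q_r) = Q_w·C_e + Q_r·C_b.
Rearranging, Q_w = Q_r·(C_std − C_b)/(C_e − C_std) = 3.77·(7.44 − 0.37) / (22.9 − 7.44) = 1.724 m³/s.

1.72 m³/s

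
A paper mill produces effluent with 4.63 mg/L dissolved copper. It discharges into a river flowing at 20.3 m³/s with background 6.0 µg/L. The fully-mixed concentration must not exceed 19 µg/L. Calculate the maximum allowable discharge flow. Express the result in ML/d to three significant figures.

4.94 ML/d

6.0 µg/L = 0.006 mg/L.
19 µg/L = 0.019 mg/L.
Mass balance at complete mixing: C_std·(Q_w + Q_r) = Q_w·C_e + Q_r·C_b.
Rearranging, Q_w = Q_r·(C_std − C_b)/(C_e − C_std) = 20.3·(0.019 − 0.006) / (4.63 − 0.019) = 0.05723 m³/s.
= 4.945 ML/d.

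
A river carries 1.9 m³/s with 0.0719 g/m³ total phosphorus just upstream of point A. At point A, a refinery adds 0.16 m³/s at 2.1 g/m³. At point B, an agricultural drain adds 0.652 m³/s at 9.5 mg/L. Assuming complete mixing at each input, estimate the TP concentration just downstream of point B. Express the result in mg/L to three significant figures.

2.46 mg/L

After input A: C = (1.9·0.0719 + 0.16·2.1) / 2.06 = 0.2294 mg/L.
After input B: C = (2.06·0.2294 + 0.652·9.5) / 2.712 = 2.458 mg/L.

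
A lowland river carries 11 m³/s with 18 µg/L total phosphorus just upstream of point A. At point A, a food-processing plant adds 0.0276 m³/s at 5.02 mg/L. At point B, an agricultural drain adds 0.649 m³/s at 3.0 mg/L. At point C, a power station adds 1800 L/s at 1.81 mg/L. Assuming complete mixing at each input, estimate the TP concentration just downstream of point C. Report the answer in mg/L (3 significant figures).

0.411 mg/L

18 µg/L = 0.018 mg/L.
After input A: C = (11·0.018 + 0.0276·5.02) / 11.03 = 0.03052 mg/L.
After input B: C = (11.03·0.03052 + 0.649·3) / 11.68 = 0.1956 mg/L.
1800 L/s = 1.8 m³/s.
After input C: C = (11.68·0.1956 + 1.8·1.81) / 13.48 = 0.4112 mg/L.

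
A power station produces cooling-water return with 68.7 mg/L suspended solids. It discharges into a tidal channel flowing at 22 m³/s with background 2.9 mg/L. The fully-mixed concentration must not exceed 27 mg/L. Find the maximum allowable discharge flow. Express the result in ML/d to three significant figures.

Mass balance at complete mixing: C_std·(Q_w + Q_r) = Q_w·C_e + Q_r·C_b.
Rearranging, Q_w = Q_r·(C_std − C_b)/(C_e − C_std) = 22·(27 − 2.9) / (68.7 − 27) = 12.71 m³/s.
= 1099 ML/d.

1100 ML/d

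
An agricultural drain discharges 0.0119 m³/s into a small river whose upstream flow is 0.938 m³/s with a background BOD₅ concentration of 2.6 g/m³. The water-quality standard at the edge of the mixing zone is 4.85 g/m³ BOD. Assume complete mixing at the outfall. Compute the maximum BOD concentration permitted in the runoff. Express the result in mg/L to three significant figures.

182 mg/L

Mass balance: 4.85·0.9499 = 0.0119·Cₑ + 0.938·2.6.
Cₑ = (4.607 − 2.439) / 0.0119 = 182.2 mg/L.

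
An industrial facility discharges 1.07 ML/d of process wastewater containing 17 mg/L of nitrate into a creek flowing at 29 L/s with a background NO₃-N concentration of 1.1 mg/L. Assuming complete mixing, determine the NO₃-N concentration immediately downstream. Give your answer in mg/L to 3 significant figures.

1.07 ML/d = 0.01238 m³/s.
29 L/s = 0.029 m³/s.
Flow-weighted mixing gives C = (0.01238·17 + 0.029·1.1) / (0.01238 + 0.029) = 0.2424/0.04138 = 5.858 mg/L.

5.86 mg/L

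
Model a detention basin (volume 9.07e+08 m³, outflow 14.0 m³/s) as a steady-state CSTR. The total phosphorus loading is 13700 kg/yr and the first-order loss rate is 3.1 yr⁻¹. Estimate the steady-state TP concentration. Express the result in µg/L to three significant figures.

Outflow Q = 14.0 m³/s × 3.156e+07 s/yr = 4.418e+08 m³/yr.
Steady-state CSTR mass balance: W = Q·C + k·V·C, so C = W/(Q + kV).
Q + kV = 4.418e+08 + 3.1·9.07e+08 = 3.254e+09 m³/yr.
C = 13700/3.254e+09 = 4.211e-06 kg/m³ = 0.004211 mg/L = 4.211 µg/L.

4.21 µg/L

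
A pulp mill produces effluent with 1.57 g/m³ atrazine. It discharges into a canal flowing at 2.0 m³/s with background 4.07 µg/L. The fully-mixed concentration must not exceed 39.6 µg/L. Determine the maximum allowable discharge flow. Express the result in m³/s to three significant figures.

4.07 µg/L = 0.00407 mg/L.
39.6 µg/L = 0.0396 mg/L.
Mass balance at complete mixing: C_std·(Q_w + Q_r) = Q_w·C_e + Q_r·C_b.
Rearranging, Q_w = Q_r·(C_std − C_b)/(C_e − C_std) = 2.0·(0.0396 − 0.00407) / (1.57 − 0.0396) = 0.04643 m³/s.

0.0464 m³/s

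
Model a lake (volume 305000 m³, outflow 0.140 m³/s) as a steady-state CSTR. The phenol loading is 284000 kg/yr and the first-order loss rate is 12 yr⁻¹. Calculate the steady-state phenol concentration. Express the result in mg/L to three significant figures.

Outflow Q = 0.140 m³/s × 3.156e+07 s/yr = 4.418e+06 m³/yr.
Steady-state CSTR mass balance: W = Q·C + k·V·C, so C = W/(Q + kV).
Q + kV = 4.418e+06 + 12·305000 = 8.078e+06 m³/yr.
C = 284000/8.078e+06 = 0.03516 kg/m³ = 35.16 mg/L.

35.2 mg/L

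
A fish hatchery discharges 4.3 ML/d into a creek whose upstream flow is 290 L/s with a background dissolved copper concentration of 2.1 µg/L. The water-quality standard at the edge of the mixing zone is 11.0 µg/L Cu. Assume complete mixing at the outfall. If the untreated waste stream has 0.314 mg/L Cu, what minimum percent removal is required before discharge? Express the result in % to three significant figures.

80.0 %

4.3 ML/d = 0.04977 m³/s.
290 L/s = 0.29 m³/s.
2.1 µg/L = 0.0021 mg/L.
11.0 µg/L = 0.011 mg/L.
Mass balance: 0.011·0.3398 = 0.04977·Cₑ + 0.29·0.0021.
Cₑ = (0.003737 − 0.000609) / 0.04977 = 0.06286 mg/L.
Required removal = 1 − 0.06286/0.314 = 79.98 %.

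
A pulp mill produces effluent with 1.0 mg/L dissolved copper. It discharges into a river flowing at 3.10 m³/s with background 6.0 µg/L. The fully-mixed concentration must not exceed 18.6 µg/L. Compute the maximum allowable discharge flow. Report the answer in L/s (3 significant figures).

39.8 L/s

6.0 µg/L = 0.006 mg/L.
18.6 µg/L = 0.0186 mg/L.
Mass balance at complete mixing: C_std·(Q_w + Q_r) = Q_w·C_e + Q_r·C_b.
Rearranging, Q_w = Q_r·(C_std − C_b)/(C_e − C_std) = 3.10·(0.0186 − 0.006) / (1 − 0.0186) = 0.0398 m³/s.
= 39.8 L/s.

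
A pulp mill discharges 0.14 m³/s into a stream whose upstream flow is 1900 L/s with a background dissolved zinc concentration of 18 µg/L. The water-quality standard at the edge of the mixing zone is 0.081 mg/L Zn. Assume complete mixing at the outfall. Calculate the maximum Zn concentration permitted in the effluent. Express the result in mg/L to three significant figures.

1900 L/s = 1.9 m³/s.
18 µg/L = 0.018 mg/L.
Mass balance: 0.081·2.04 = 0.14·Cₑ + 1.9·0.018.
Cₑ = (0.1652 − 0.0342) / 0.14 = 0.936 mg/L.

0.936 mg/L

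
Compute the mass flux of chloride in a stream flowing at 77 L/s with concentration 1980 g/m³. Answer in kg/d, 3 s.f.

77 L/s = 0.077 m³/s.
Mass flux = Q·C = 0.077 m³/s × 1980 g/m³ = 152.5 g/s.
= 152.5 g/s × 86.4 = 1.317e+04 kg/d.

13200 kg/d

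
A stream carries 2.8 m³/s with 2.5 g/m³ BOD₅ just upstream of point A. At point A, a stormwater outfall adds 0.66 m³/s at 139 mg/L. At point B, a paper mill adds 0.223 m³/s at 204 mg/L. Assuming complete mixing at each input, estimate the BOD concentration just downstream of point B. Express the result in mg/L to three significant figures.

39.2 mg/L

After input A: C = (2.8·2.5 + 0.66·139) / 3.46 = 28.54 mg/L.
After input B: C = (3.46·28.54 + 0.223·204) / 3.683 = 39.16 mg/L.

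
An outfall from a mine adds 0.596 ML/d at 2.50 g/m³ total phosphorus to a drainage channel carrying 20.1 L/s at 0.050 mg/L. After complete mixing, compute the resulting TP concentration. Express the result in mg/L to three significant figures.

0.596 ML/d = 0.006898 m³/s.
20.1 L/s = 0.0201 m³/s.
Flow-weighted mixing gives C = (0.006898·2.5 + 0.0201·0.05) / (0.006898 + 0.0201) = 0.01825/0.027 = 0.676 mg/L.

0.676 mg/L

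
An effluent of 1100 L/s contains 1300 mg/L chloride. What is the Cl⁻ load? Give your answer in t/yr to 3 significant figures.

45100 t/yr

1100 L/s = 1.1 m³/s.
Mass flux = Q·C = 1.1 m³/s × 1300 g/m³ = 1430 g/s.
= 1430 g/s × 31.56 = 4.513e+04 t/yr.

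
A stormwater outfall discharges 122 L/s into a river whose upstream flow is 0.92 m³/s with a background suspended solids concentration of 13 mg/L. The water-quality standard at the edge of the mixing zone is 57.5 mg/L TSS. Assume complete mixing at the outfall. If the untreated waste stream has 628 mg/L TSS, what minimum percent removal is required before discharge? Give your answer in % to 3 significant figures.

37.4 %

122 L/s = 0.122 m³/s.
Mass balance: 57.5·1.042 = 0.122·Cₑ + 0.92·13.
Cₑ = (59.91 − 11.96) / 0.122 = 393.1 mg/L.
Required removal = 1 − 393.1/628 = 37.41 %.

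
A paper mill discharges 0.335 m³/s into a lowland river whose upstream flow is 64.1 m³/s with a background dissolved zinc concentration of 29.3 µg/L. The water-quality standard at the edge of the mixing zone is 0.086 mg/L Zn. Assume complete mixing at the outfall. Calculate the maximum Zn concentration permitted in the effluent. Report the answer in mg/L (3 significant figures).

10.9 mg/L

29.3 µg/L = 0.0293 mg/L.
Mass balance: 0.086·64.43 = 0.335·Cₑ + 64.1·0.0293.
Cₑ = (5.541 − 1.878) / 0.335 = 10.94 mg/L.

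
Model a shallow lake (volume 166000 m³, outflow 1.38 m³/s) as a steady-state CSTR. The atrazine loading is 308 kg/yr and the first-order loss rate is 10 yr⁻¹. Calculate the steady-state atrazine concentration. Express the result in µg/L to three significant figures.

Outflow Q = 1.38 m³/s × 3.156e+07 s/yr = 4.355e+07 m³/yr.
Steady-state CSTR mass balance: W = Q·C + k·V·C, so C = W/(Q + kV).
Q + kV = 4.355e+07 + 10·166000 = 4.521e+07 m³/yr.
C = 308/4.521e+07 = 6.813e-06 kg/m³ = 0.006813 mg/L = 6.813 µg/L.

6.81 µg/L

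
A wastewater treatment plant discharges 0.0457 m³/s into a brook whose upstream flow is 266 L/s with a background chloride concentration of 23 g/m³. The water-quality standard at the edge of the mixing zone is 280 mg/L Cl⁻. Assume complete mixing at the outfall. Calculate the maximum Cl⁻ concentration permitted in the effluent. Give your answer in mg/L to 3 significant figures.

266 L/s = 0.266 m³/s.
Mass balance: 280·0.3117 = 0.0457·Cₑ + 0.266·23.
Cₑ = (87.28 − 6.118) / 0.0457 = 1776 mg/L.

1780 mg/L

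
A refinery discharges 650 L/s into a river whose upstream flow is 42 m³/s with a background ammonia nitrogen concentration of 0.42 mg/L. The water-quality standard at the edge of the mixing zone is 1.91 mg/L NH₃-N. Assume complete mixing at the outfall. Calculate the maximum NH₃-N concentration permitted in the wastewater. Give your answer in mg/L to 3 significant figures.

650 L/s = 0.65 m³/s.
Mass balance: 1.91·42.65 = 0.65·Cₑ + 42·0.42.
Cₑ = (81.46 − 17.64) / 0.65 = 98.19 mg/L.

98.2 mg/L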